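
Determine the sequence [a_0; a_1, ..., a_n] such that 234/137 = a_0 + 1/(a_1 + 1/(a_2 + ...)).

[1; 1, 2, 2, 2, 1, 5]

Run the Euclidean algorithm on 234 and 137; the successive quotients are the partial quotients a_0, a_1, ... (each step inverts the fractional part left over by the previous one):
  234 = 1*137 + 97, so a_0 = 1.
  137 = 1*97 + 40, so a_1 = 1.
  97 = 2*40 + 17, so a_2 = 2.
  40 = 2*17 + 6, so a_3 = 2.
  17 = 2*6 + 5, so a_4 = 2.
  6 = 1*5 + 1, so a_5 = 1.
  5 = 5*1 + 0, so a_6 = 5.
The remainder reaches 0 after 7 divisions, so the expansion has 7 partial quotients, read off in order.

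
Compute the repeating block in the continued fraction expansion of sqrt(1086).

[32; (1, 20, 1, 64)]

Write x_i = (sqrt(1086) + m_i)/d_i with (m_0, d_0) = (0, 1). a_0 = floor(sqrt(1086)) = 32, since 32^2 = 1024 <= 1086 < 1089 = 33^2.
Iterate m_{i+1} = d_i*a_i - m_i, d_{i+1} = (1086 - m_{i+1}^2)/d_i, a_{i+1} = floor((a_0 + m_{i+1})/d_{i+1}):
  m_1 = 1*32 - 0 = 32, d_1 = (1086 - 32^2)/1 = 62/1 = 62, a_1 = floor((32 + 32)/62) = 1.
  m_2 = 62*1 - 32 = 30, d_2 = (1086 - 30^2)/62 = 186/62 = 3, a_2 = floor((32 + 30)/3) = 20.
  m_3 = 3*20 - 30 = 30, d_3 = (1086 - 30^2)/3 = 186/3 = 62, a_3 = floor((32 + 30)/62) = 1.
  m_4 = 62*1 - 30 = 32, d_4 = (1086 - 32^2)/62 = 62/62 = 1, a_4 = floor((32 + 32)/1) = 64.
  m_5 = 1*64 - 32 = 32, d_5 = (1086 - 32^2)/1 = 62/1 = 62: (m_5, d_5) = (m_1, d_1) = (32, 62), so from here the quotients repeat a_1, ..., a_4; the period length is 4.
Hence the expansion of sqrt(1086) is a_0 = 32 followed by the repeating block 1, 20, 1, 64 (period 4).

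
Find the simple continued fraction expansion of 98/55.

Run the Euclidean algorithm on 98 and 55; the successive quotients are the partial quotients a_0, a_1, ... (each step inverts the fractional part left over by the previous one):
  98 = 1*55 + 43, so a_0 = 1.
  55 = 1*43 + 12, so a_1 = 1.
  43 = 3*12 + 7, so a_2 = 3.
  12 = 1*7 + 5, so a_3 = 1.
  7 = 1*5 + 2, so a_4 = 1.
  5 = 2*2 + 1, so a_5 = 2.
  2 = 2*1 + 0, so a_6 = 2.
The remainder reaches 0 after 7 divisions, so the expansion has 7 partial quotients, read off in order.

[1; 1, 3, 1, 1, 2, 2]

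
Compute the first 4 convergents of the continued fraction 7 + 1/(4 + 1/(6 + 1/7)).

Using the convergent recurrence p_i = a_i*p_{i-1} + p_{i-2}, q_i = a_i*q_{i-1} + q_{i-2} with p_{-2}=0, p_{-1}=1, q_{-2}=1, q_{-1}=0:
  i=0: a_0=7, p_0 = 7*1 + 0 = 7, q_0 = 7*0 + 1 = 1.
  i=1: a_1=4, p_1 = 4*7 + 1 = 29, q_1 = 4*1 + 0 = 4.
  i=2: a_2=6, p_2 = 6*29 + 7 = 181, q_2 = 6*4 + 1 = 25.
  i=3: a_3=7, p_3 = 7*181 + 29 = 1296, q_3 = 7*25 + 4 = 179.

7/1, 29/4, 181/25, 1296/179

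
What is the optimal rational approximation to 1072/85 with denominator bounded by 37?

227/18

Expand x = 1072/85 as a continued fraction with the Euclidean algorithm:
  1072 = 12*85 + 52, so a_0 = 12.
  85 = 1*52 + 33, so a_1 = 1.
  52 = 1*33 + 19, so a_2 = 1.
  33 = 1*19 + 14, so a_3 = 1.
  19 = 1*14 + 5, so a_4 = 1.
  14 = 2*5 + 4, so a_5 = 2.
  5 = 1*4 + 1, so a_6 = 1.
  4 = 4*1 + 0, so a_7 = 4.
so x = [12; 1, 1, 1, 1, 2, 1, 4].
Convergents (p_i = a_i*p_{i-1} + p_{i-2}, q_i = a_i*q_{i-1} + q_{i-2} with p_{-2}=0, p_{-1}=1, q_{-2}=1, q_{-1}=0), until the denominator exceeds 37:
  i=0: a_0=12, p_0 = 12*1 + 0 = 12, q_0 = 12*0 + 1 = 1.
  i=1: a_1=1, p_1 = 1*12 + 1 = 13, q_1 = 1*1 + 0 = 1.
  i=2: a_2=1, p_2 = 1*13 + 12 = 25, q_2 = 1*1 + 1 = 2.
  i=3: a_3=1, p_3 = 1*25 + 13 = 38, q_3 = 1*2 + 1 = 3.
  i=4: a_4=1, p_4 = 1*38 + 25 = 63, q_4 = 1*3 + 2 = 5.
  i=5: a_5=2, p_5 = 2*63 + 38 = 164, q_5 = 2*5 + 3 = 13.
  i=6: a_6=1, p_6 = 1*164 + 63 = 227, q_6 = 1*13 + 5 = 18.
  i=7: a_7=4, p_7 = 4*227 + 164 = 1072, q_7 = 4*18 + 13 = 85.
q_7 = 85 > 37, so the last convergent with denominator <= 37 is p_6/q_6 = 227/18.
The closest fraction with denominator <= 37 is either p_6/q_6 or the intermediate fraction (k*p_6 + p_5)/(k*q_6 + q_5) with the largest k >= 1 whose denominator stays <= 37; these approach x as k grows, and every other convergent or intermediate fraction in range is farther away.
Largest k: floor((37 - q_5)/q_6) = floor((37 - 13)/18) = 1.
That gives (1*227 + 164)/(1*18 + 13) = 391/31.
Compare the errors: |x - 227/18| = |1072*18 - 227*85|/(85*18) = 1/1530, and |x - 391/31| = |1072*31 - 391*85|/(85*31) = 3/2635.
Cross-multiplying, 1*2635 = 2635 < 4590 = 3*1530, so 1/1530 is smaller: the convergent 227/18 is closer to x than 391/31.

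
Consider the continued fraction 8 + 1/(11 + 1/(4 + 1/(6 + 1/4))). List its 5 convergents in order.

Using the convergent recurrence p_i = a_i*p_{i-1} + p_{i-2}, q_i = a_i*q_{i-1} + q_{i-2} with p_{-2}=0, p_{-1}=1, q_{-2}=1, q_{-1}=0:
  i=0: a_0=8, p_0 = 8*1 + 0 = 8, q_0 = 8*0 + 1 = 1.
  i=1: a_1=11, p_1 = 11*8 + 1 = 89, q_1 = 11*1 + 0 = 11.
  i=2: a_2=4, p_2 = 4*89 + 8 = 364, q_2 = 4*11 + 1 = 45.
  i=3: a_3=6, p_3 = 6*364 + 89 = 2273, q_3 = 6*45 + 11 = 281.
  i=4: a_4=4, p_4 = 4*2273 + 364 = 9456, q_4 = 4*281 + 45 = 1169.

8/1, 89/11, 364/45, 2273/281, 9456/1169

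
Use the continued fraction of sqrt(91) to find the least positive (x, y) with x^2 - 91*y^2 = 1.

(x, y) = (1574, 165)

First expand sqrt(91) as a continued fraction. With x_i = (sqrt(91) + m_i)/d_i and (m_0, d_0) = (0, 1): a_0 = floor(sqrt(91)) = 9, since 9^2 = 81 <= 91 < 100 = 10^2.
Iterate m_{i+1} = d_i*a_i - m_i, d_{i+1} = (91 - m_{i+1}^2)/d_i, a_{i+1} = floor((a_0 + m_{i+1})/d_{i+1}):
  m_1 = 1*9 - 0 = 9, d_1 = (91 - 9^2)/1 = 10/1 = 10, a_1 = floor((9 + 9)/10) = 1.
  m_2 = 10*1 - 9 = 1, d_2 = (91 - 1^2)/10 = 90/10 = 9, a_2 = floor((9 + 1)/9) = 1.
  m_3 = 9*1 - 1 = 8, d_3 = (91 - 8^2)/9 = 27/9 = 3, a_3 = floor((9 + 8)/3) = 5.
  m_4 = 3*5 - 8 = 7, d_4 = (91 - 7^2)/3 = 42/3 = 14, a_4 = floor((9 + 7)/14) = 1.
  m_5 = 14*1 - 7 = 7, d_5 = (91 - 7^2)/14 = 42/14 = 3, a_5 = floor((9 + 7)/3) = 5.
  m_6 = 3*5 - 7 = 8, d_6 = (91 - 8^2)/3 = 27/3 = 9, a_6 = floor((9 + 8)/9) = 1.
  m_7 = 9*1 - 8 = 1, d_7 = (91 - 1^2)/9 = 90/9 = 10, a_7 = floor((9 + 1)/10) = 1.
  m_8 = 10*1 - 1 = 9, d_8 = (91 - 9^2)/10 = 10/10 = 1, a_8 = floor((9 + 9)/1) = 18.
  m_9 = 1*18 - 9 = 9, d_9 = (91 - 9^2)/1 = 10/1 = 10: (m_9, d_9) = (m_1, d_1) = (9, 10), so from here the quotients repeat a_1, ..., a_8; the period length is 8.
So sqrt(91) = [9; (1, 1, 5, 1, 5, 1, 1, 18)] with period length k = 8.
k is even, so the fundamental solution of x^2 - 91y^2 = 1 is (p_{k-1}, q_{k-1}) = (p_7, q_7); compute convergents through index 7.
Convergents (p_i = a_i*p_{i-1} + p_{i-2}, q_i = a_i*q_{i-1} + q_{i-2} with p_{-2}=0, p_{-1}=1, q_{-2}=1, q_{-1}=0):
  i=0: a_0=9, p_0 = 9*1 + 0 = 9, q_0 = 9*0 + 1 = 1.
  i=1: a_1=1, p_1 = 1*9 + 1 = 10, q_1 = 1*1 + 0 = 1.
  i=2: a_2=1, p_2 = 1*10 + 9 = 19, q_2 = 1*1 + 1 = 2.
  i=3: a_3=5, p_3 = 5*19 + 10 = 105, q_3 = 5*2 + 1 = 11.
  i=4: a_4=1, p_4 = 1*105 + 19 = 124, q_4 = 1*11 + 2 = 13.
  i=5: a_5=5, p_5 = 5*124 + 105 = 725, q_5 = 5*13 + 11 = 76.
  i=6: a_6=1, p_6 = 1*725 + 124 = 849, q_6 = 1*76 + 13 = 89.
  i=7: a_7=1, p_7 = 1*849 + 725 = 1574, q_7 = 1*89 + 76 = 165.
Check: 1574^2 - 91*165^2 = 2477476 - 2477475 = 1, so (x, y) = (1574, 165) solves the equation, and by the theorem it is the least positive solution.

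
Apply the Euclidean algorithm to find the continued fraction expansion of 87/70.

[1; 4, 8, 2]

Run the Euclidean algorithm on 87 and 70; the successive quotients are the partial quotients a_0, a_1, ... (each step inverts the fractional part left over by the previous one):
  87 = 1*70 + 17, so a_0 = 1.
  70 = 4*17 + 2, so a_1 = 4.
  17 = 8*2 + 1, so a_2 = 8.
  2 = 2*1 + 0, so a_3 = 2.
The remainder reaches 0 after 4 divisions, so the expansion has 4 partial quotients, read off in order.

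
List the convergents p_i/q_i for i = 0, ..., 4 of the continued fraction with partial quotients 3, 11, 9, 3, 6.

Using the convergent recurrence p_i = a_i*p_{i-1} + p_{i-2}, q_i = a_i*q_{i-1} + q_{i-2} with p_{-2}=0, p_{-1}=1, q_{-2}=1, q_{-1}=0:
  i=0: a_0=3, p_0 = 3*1 + 0 = 3, q_0 = 3*0 + 1 = 1.
  i=1: a_1=11, p_1 = 11*3 + 1 = 34, q_1 = 11*1 + 0 = 11.
  i=2: a_2=9, p_2 = 9*34 + 3 = 309, q_2 = 9*11 + 1 = 100.
  i=3: a_3=3, p_3 = 3*309 + 34 = 961, q_3 = 3*100 + 11 = 311.
  i=4: a_4=6, p_4 = 6*961 + 309 = 6075, q_4 = 6*311 + 100 = 1966.

3/1, 34/11, 309/100, 961/311, 6075/1966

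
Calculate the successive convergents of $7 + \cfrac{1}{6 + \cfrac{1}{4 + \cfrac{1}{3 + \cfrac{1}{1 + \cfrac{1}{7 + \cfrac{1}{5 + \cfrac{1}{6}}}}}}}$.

7/1, 43/6, 179/25, 580/81, 759/106, 5893/823, 30224/4221, 187237/26149

Using the convergent recurrence p_i = a_i*p_{i-1} + p_{i-2}, q_i = a_i*q_{i-1} + q_{i-2} with p_{-2}=0, p_{-1}=1, q_{-2}=1, q_{-1}=0:
  i=0: a_0=7, p_0 = 7*1 + 0 = 7, q_0 = 7*0 + 1 = 1.
  i=1: a_1=6, p_1 = 6*7 + 1 = 43, q_1 = 6*1 + 0 = 6.
  i=2: a_2=4, p_2 = 4*43 + 7 = 179, q_2 = 4*6 + 1 = 25.
  i=3: a_3=3, p_3 = 3*179 + 43 = 580, q_3 = 3*25 + 6 = 81.
  i=4: a_4=1, p_4 = 1*580 + 179 = 759, q_4 = 1*81 + 25 = 106.
  i=5: a_5=7, p_5 = 7*759 + 580 = 5893, q_5 = 7*106 + 81 = 823.
  i=6: a_6=5, p_6 = 5*5893 + 759 = 30224, q_6 = 5*823 + 106 = 4221.
  i=7: a_7=6, p_7 = 6*30224 + 5893 = 187237, q_7 = 6*4221 + 823 = 26149.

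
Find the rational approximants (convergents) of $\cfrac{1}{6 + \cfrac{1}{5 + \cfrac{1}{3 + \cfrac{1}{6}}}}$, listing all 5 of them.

Using the convergent recurrence p_i = a_i*p_{i-1} + p_{i-2}, q_i = a_i*q_{i-1} + q_{i-2} with p_{-2}=0, p_{-1}=1, q_{-2}=1, q_{-1}=0:
  i=0: a_0=0, p_0 = 0*1 + 0 = 0, q_0 = 0*0 + 1 = 1.
  i=1: a_1=6, p_1 = 6*0 + 1 = 1, q_1 = 6*1 + 0 = 6.
  i=2: a_2=5, p_2 = 5*1 + 0 = 5, q_2 = 5*6 + 1 = 31.
  i=3: a_3=3, p_3 = 3*5 + 1 = 16, q_3 = 3*31 + 6 = 99.
  i=4: a_4=6, p_4 = 6*16 + 5 = 101, q_4 = 6*99 + 31 = 625.

0/1, 1/6, 5/31, 16/99, 101/625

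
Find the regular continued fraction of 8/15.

Run the Euclidean algorithm on 8 and 15; the successive quotients are the partial quotients a_0, a_1, ... (each step inverts the fractional part left over by the previous one):
  8 = 0*15 + 8, so a_0 = 0.
  15 = 1*8 + 7, so a_1 = 1.
  8 = 1*7 + 1, so a_2 = 1.
  7 = 7*1 + 0, so a_3 = 7.
The remainder reaches 0 after 4 divisions, so the expansion has 4 partial quotients, read off in order.

[0; 1, 1, 7]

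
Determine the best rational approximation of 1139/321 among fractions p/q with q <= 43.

Expand x = 1139/321 as a continued fraction with the Euclidean algorithm:
  1139 = 3*321 + 176, so a_0 = 3.
  321 = 1*176 + 145, so a_1 = 1.
  176 = 1*145 + 31, so a_2 = 1.
  145 = 4*31 + 21, so a_3 = 4.
  31 = 1*21 + 10, so a_4 = 1.
  21 = 2*10 + 1, so a_5 = 2.
  10 = 10*1 + 0, so a_6 = 10.
so x = [3; 1, 1, 4, 1, 2, 10].
Convergents (p_i = a_i*p_{i-1} + p_{i-2}, q_i = a_i*q_{i-1} + q_{i-2} with p_{-2}=0, p_{-1}=1, q_{-2}=1, q_{-1}=0), until the denominator exceeds 43:
  i=0: a_0=3, p_0 = 3*1 + 0 = 3, q_0 = 3*0 + 1 = 1.
  i=1: a_1=1, p_1 = 1*3 + 1 = 4, q_1 = 1*1 + 0 = 1.
  i=2: a_2=1, p_2 = 1*4 + 3 = 7, q_2 = 1*1 + 1 = 2.
  i=3: a_3=4, p_3 = 4*7 + 4 = 32, q_3 = 4*2 + 1 = 9.
  i=4: a_4=1, p_4 = 1*32 + 7 = 39, q_4 = 1*9 + 2 = 11.
  i=5: a_5=2, p_5 = 2*39 + 32 = 110, q_5 = 2*11 + 9 = 31.
  i=6: a_6=10, p_6 = 10*110 + 39 = 1139, q_6 = 10*31 + 11 = 321.
q_6 = 321 > 43, so the last convergent with denominator <= 43 is p_5/q_5 = 110/31.
The closest fraction with denominator <= 43 is either p_5/q_5 or the intermediate fraction (k*p_5 + p_4)/(k*q_5 + q_4) with the largest k >= 1 whose denominator stays <= 43; these approach x as k grows, and every other convergent or intermediate fraction in range is farther away.
Largest k: floor((43 - q_4)/q_5) = floor((43 - 11)/31) = 1.
That gives (1*110 + 39)/(1*31 + 11) = 149/42.
Compare the errors: |x - 110/31| = |1139*31 - 110*321|/(321*31) = 1/9951, and |x - 149/42| = |1139*42 - 149*321|/(321*42) = 9/13482.
Cross-multiplying, 1*13482 = 13482 < 89559 = 9*9951, so 1/9951 is smaller: the convergent 110/31 is closer to x than 149/42.

110/31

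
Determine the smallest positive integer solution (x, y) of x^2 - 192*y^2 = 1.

(x, y) = (97, 7)

First expand sqrt(192) as a continued fraction. With x_i = (sqrt(192) + m_i)/d_i and (m_0, d_0) = (0, 1): a_0 = floor(sqrt(192)) = 13, since 13^2 = 169 <= 192 < 196 = 14^2.
Iterate m_{i+1} = d_i*a_i - m_i, d_{i+1} = (192 - m_{i+1}^2)/d_i, a_{i+1} = floor((a_0 + m_{i+1})/d_{i+1}):
  m_1 = 1*13 - 0 = 13, d_1 = (192 - 13^2)/1 = 23/1 = 23, a_1 = floor((13 + 13)/23) = 1.
  m_2 = 23*1 - 13 = 10, d_2 = (192 - 10^2)/23 = 92/23 = 4, a_2 = floor((13 + 10)/4) = 5.
  m_3 = 4*5 - 10 = 10, d_3 = (192 - 10^2)/4 = 92/4 = 23, a_3 = floor((13 + 10)/23) = 1.
  m_4 = 23*1 - 10 = 13, d_4 = (192 - 13^2)/23 = 23/23 = 1, a_4 = floor((13 + 13)/1) = 26.
  m_5 = 1*26 - 13 = 13, d_5 = (192 - 13^2)/1 = 23/1 = 23: (m_5, d_5) = (m_1, d_1) = (13, 23), so from here the quotients repeat a_1, ..., a_4; the period length is 4.
So sqrt(192) = [13; (1, 5, 1, 26)] with period length k = 4.
k is even, so the fundamental solution of x^2 - 192y^2 = 1 is (p_{k-1}, q_{k-1}) = (p_3, q_3); compute convergents through index 3.
Convergents (p_i = a_i*p_{i-1} + p_{i-2}, q_i = a_i*q_{i-1} + q_{i-2} with p_{-2}=0, p_{-1}=1, q_{-2}=1, q_{-1}=0):
  i=0: a_0=13, p_0 = 13*1 + 0 = 13, q_0 = 13*0 + 1 = 1.
  i=1: a_1=1, p_1 = 1*13 + 1 = 14, q_1 = 1*1 + 0 = 1.
  i=2: a_2=5, p_2 = 5*14 + 13 = 83, q_2 = 5*1 + 1 = 6.
  i=3: a_3=1, p_3 = 1*83 + 14 = 97, q_3 = 1*6 + 1 = 7.
Check: 97^2 - 192*7^2 = 9409 - 9408 = 1, so (x, y) = (97, 7) solves the equation, and by the theorem it is the least positive solution.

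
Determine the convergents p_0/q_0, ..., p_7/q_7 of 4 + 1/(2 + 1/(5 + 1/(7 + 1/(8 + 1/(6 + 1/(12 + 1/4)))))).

Using the convergent recurrence p_i = a_i*p_{i-1} + p_{i-2}, q_i = a_i*q_{i-1} + q_{i-2} with p_{-2}=0, p_{-1}=1, q_{-2}=1, q_{-1}=0:
  i=0: a_0=4, p_0 = 4*1 + 0 = 4, q_0 = 4*0 + 1 = 1.
  i=1: a_1=2, p_1 = 2*4 + 1 = 9, q_1 = 2*1 + 0 = 2.
  i=2: a_2=5, p_2 = 5*9 + 4 = 49, q_2 = 5*2 + 1 = 11.
  i=3: a_3=7, p_3 = 7*49 + 9 = 352, q_3 = 7*11 + 2 = 79.
  i=4: a_4=8, p_4 = 8*352 + 49 = 2865, q_4 = 8*79 + 11 = 643.
  i=5: a_5=6, p_5 = 6*2865 + 352 = 17542, q_5 = 6*643 + 79 = 3937.
  i=6: a_6=12, p_6 = 12*17542 + 2865 = 213369, q_6 = 12*3937 + 643 = 47887.
  i=7: a_7=4, p_7 = 4*213369 + 17542 = 871018, q_7 = 4*47887 + 3937 = 195485.

4/1, 9/2, 49/11, 352/79, 2865/643, 17542/3937, 213369/47887, 871018/195485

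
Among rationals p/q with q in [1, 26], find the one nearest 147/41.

43/12

Expand x = 147/41 as a continued fraction with the Euclidean algorithm:
  147 = 3*41 + 24, so a_0 = 3.
  41 = 1*24 + 17, so a_1 = 1.
  24 = 1*17 + 7, so a_2 = 1.
  17 = 2*7 + 3, so a_3 = 2.
  7 = 2*3 + 1, so a_4 = 2.
  3 = 3*1 + 0, so a_5 = 3.
so x = [3; 1, 1, 2, 2, 3].
Convergents (p_i = a_i*p_{i-1} + p_{i-2}, q_i = a_i*q_{i-1} + q_{i-2} with p_{-2}=0, p_{-1}=1, q_{-2}=1, q_{-1}=0), until the denominator exceeds 26:
  i=0: a_0=3, p_0 = 3*1 + 0 = 3, q_0 = 3*0 + 1 = 1.
  i=1: a_1=1, p_1 = 1*3 + 1 = 4, q_1 = 1*1 + 0 = 1.
  i=2: a_2=1, p_2 = 1*4 + 3 = 7, q_2 = 1*1 + 1 = 2.
  i=3: a_3=2, p_3 = 2*7 + 4 = 18, q_3 = 2*2 + 1 = 5.
  i=4: a_4=2, p_4 = 2*18 + 7 = 43, q_4 = 2*5 + 2 = 12.
  i=5: a_5=3, p_5 = 3*43 + 18 = 147, q_5 = 3*12 + 5 = 41.
q_5 = 41 > 26, so the last convergent with denominator <= 26 is p_4/q_4 = 43/12.
The closest fraction with denominator <= 26 is either p_4/q_4 or the intermediate fraction (k*p_4 + p_3)/(k*q_4 + q_3) with the largest k >= 1 whose denominator stays <= 26; these approach x as k grows, and every other convergent or intermediate fraction in range is farther away.
Largest k: floor((26 - q_3)/q_4) = floor((26 - 5)/12) = 1.
That gives (1*43 + 18)/(1*12 + 5) = 61/17.
Compare the errors: |x - 43/12| = |147*12 - 43*41|/(41*12) = 1/492, and |x - 61/17| = |147*17 - 61*41|/(41*17) = 2/697.
Cross-multiplying, 1*697 = 697 < 984 = 2*492, so 1/492 is smaller: the convergent 43/12 is closer to x than 61/17.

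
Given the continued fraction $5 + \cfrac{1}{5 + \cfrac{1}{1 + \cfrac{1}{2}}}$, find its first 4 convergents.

5/1, 26/5, 31/6, 88/17

Using the convergent recurrence p_i = a_i*p_{i-1} + p_{i-2}, q_i = a_i*q_{i-1} + q_{i-2} with p_{-2}=0, p_{-1}=1, q_{-2}=1, q_{-1}=0:
  i=0: a_0=5, p_0 = 5*1 + 0 = 5, q_0 = 5*0 + 1 = 1.
  i=1: a_1=5, p_1 = 5*5 + 1 = 26, q_1 = 5*1 + 0 = 5.
  i=2: a_2=1, p_2 = 1*26 + 5 = 31, q_2 = 1*5 + 1 = 6.
  i=3: a_3=2, p_3 = 2*31 + 26 = 88, q_3 = 2*6 + 5 = 17.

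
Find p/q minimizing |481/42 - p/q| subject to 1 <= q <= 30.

Expand x = 481/42 as a continued fraction with the Euclidean algorithm:
  481 = 11*42 + 19, so a_0 = 11.
  42 = 2*19 + 4, so a_1 = 2.
  19 = 4*4 + 3, so a_2 = 4.
  4 = 1*3 + 1, so a_3 = 1.
  3 = 3*1 + 0, so a_4 = 3.
so x = [11; 2, 4, 1, 3].
Convergents (p_i = a_i*p_{i-1} + p_{i-2}, q_i = a_i*q_{i-1} + q_{i-2} with p_{-2}=0, p_{-1}=1, q_{-2}=1, q_{-1}=0), until the denominator exceeds 30:
  i=0: a_0=11, p_0 = 11*1 + 0 = 11, q_0 = 11*0 + 1 = 1.
  i=1: a_1=2, p_1 = 2*11 + 1 = 23, q_1 = 2*1 + 0 = 2.
  i=2: a_2=4, p_2 = 4*23 + 11 = 103, q_2 = 4*2 + 1 = 9.
  i=3: a_3=1, p_3 = 1*103 + 23 = 126, q_3 = 1*9 + 2 = 11.
  i=4: a_4=3, p_4 = 3*126 + 103 = 481, q_4 = 3*11 + 9 = 42.
q_4 = 42 > 30, so the last convergent with denominator <= 30 is p_3/q_3 = 126/11.
The closest fraction with denominator <= 30 is either p_3/q_3 or the intermediate fraction (k*p_3 + p_2)/(k*q_3 + q_2) with the largest k >= 1 whose denominator stays <= 30; these approach x as k grows, and every other convergent or intermediate fraction in range is farther away.
Largest k: floor((30 - q_2)/q_3) = floor((30 - 9)/11) = 1.
That gives (1*126 + 103)/(1*11 + 9) = 229/20.
Compare the errors: |x - 126/11| = |481*11 - 126*42|/(42*11) = 1/462, and |x - 229/20| = |481*20 - 229*42|/(42*20) = 2/840.
Cross-multiplying, 1*840 = 840 < 924 = 2*462, so 1/462 is smaller: the convergent 126/11 is closer to x than 229/20.

126/11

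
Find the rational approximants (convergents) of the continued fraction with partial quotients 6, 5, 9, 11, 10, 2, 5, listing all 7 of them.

6/1, 31/5, 285/46, 3166/511, 31945/5156, 67056/10823, 367225/59271

Using the convergent recurrence p_i = a_i*p_{i-1} + p_{i-2}, q_i = a_i*q_{i-1} + q_{i-2} with p_{-2}=0, p_{-1}=1, q_{-2}=1, q_{-1}=0:
  i=0: a_0=6, p_0 = 6*1 + 0 = 6, q_0 = 6*0 + 1 = 1.
  i=1: a_1=5, p_1 = 5*6 + 1 = 31, q_1 = 5*1 + 0 = 5.
  i=2: a_2=9, p_2 = 9*31 + 6 = 285, q_2 = 9*5 + 1 = 46.
  i=3: a_3=11, p_3 = 11*285 + 31 = 3166, q_3 = 11*46 + 5 = 511.
  i=4: a_4=10, p_4 = 10*3166 + 285 = 31945, q_4 = 10*511 + 46 = 5156.
  i=5: a_5=2, p_5 = 2*31945 + 3166 = 67056, q_5 = 2*5156 + 511 = 10823.
  i=6: a_6=5, p_6 = 5*67056 + 31945 = 367225, q_6 = 5*10823 + 5156 = 59271.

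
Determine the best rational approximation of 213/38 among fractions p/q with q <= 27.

129/23

Expand x = 213/38 as a continued fraction with the Euclidean algorithm:
  213 = 5*38 + 23, so a_0 = 5.
  38 = 1*23 + 15, so a_1 = 1.
  23 = 1*15 + 8, so a_2 = 1.
  15 = 1*8 + 7, so a_3 = 1.
  8 = 1*7 + 1, so a_4 = 1.
  7 = 7*1 + 0, so a_5 = 7.
so x = [5; 1, 1, 1, 1, 7].
Convergents (p_i = a_i*p_{i-1} + p_{i-2}, q_i = a_i*q_{i-1} + q_{i-2} with p_{-2}=0, p_{-1}=1, q_{-2}=1, q_{-1}=0), until the denominator exceeds 27:
  i=0: a_0=5, p_0 = 5*1 + 0 = 5, q_0 = 5*0 + 1 = 1.
  i=1: a_1=1, p_1 = 1*5 + 1 = 6, q_1 = 1*1 + 0 = 1.
  i=2: a_2=1, p_2 = 1*6 + 5 = 11, q_2 = 1*1 + 1 = 2.
  i=3: a_3=1, p_3 = 1*11 + 6 = 17, q_3 = 1*2 + 1 = 3.
  i=4: a_4=1, p_4 = 1*17 + 11 = 28, q_4 = 1*3 + 2 = 5.
  i=5: a_5=7, p_5 = 7*28 + 17 = 213, q_5 = 7*5 + 3 = 38.
q_5 = 38 > 27, so the last convergent with denominator <= 27 is p_4/q_4 = 28/5.
The closest fraction with denominator <= 27 is either p_4/q_4 or the intermediate fraction (k*p_4 + p_3)/(k*q_4 + q_3) with the largest k >= 1 whose denominator stays <= 27; these approach x as k grows, and every other convergent or intermediate fraction in range is farther away.
Largest k: floor((27 - q_3)/q_4) = floor((27 - 3)/5) = 4.
That gives (4*28 + 17)/(4*5 + 3) = 129/23.
Compare the errors: |x - 28/5| = |213*5 - 28*38|/(38*5) = 1/190, and |x - 129/23| = |213*23 - 129*38|/(38*23) = 3/874.
Cross-multiplying, 3*190 = 570 < 874 = 1*874, so 3/874 is smaller: the intermediate fraction 129/23 is closer to x than 28/5.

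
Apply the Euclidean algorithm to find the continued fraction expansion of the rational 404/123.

Run the Euclidean algorithm on 404 and 123; the successive quotients are the partial quotients a_0, a_1, ... (each step inverts the fractional part left over by the previous one):
  404 = 3*123 + 35, so a_0 = 3.
  123 = 3*35 + 18, so a_1 = 3.
  35 = 1*18 + 17, so a_2 = 1.
  18 = 1*17 + 1, so a_3 = 1.
  17 = 17*1 + 0, so a_4 = 17.
The remainder reaches 0 after 5 divisions, so the expansion has 5 partial quotients, read off in order.

[3; 3, 1, 1, 17]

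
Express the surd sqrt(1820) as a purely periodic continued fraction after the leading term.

[42; (1, 1, 1, 20, 1, 1, 1, 84)]

Write x_i = (sqrt(1820) + m_i)/d_i with (m_0, d_0) = (0, 1). a_0 = floor(sqrt(1820)) = 42, since 42^2 = 1764 <= 1820 < 1849 = 43^2.
Iterate m_{i+1} = d_i*a_i - m_i, d_{i+1} = (1820 - m_{i+1}^2)/d_i, a_{i+1} = floor((a_0 + m_{i+1})/d_{i+1}):
  m_1 = 1*42 - 0 = 42, d_1 = (1820 - 42^2)/1 = 56/1 = 56, a_1 = floor((42 + 42)/56) = 1.
  m_2 = 56*1 - 42 = 14, d_2 = (1820 - 14^2)/56 = 1624/56 = 29, a_2 = floor((42 + 14)/29) = 1.
  m_3 = 29*1 - 14 = 15, d_3 = (1820 - 15^2)/29 = 1595/29 = 55, a_3 = floor((42 + 15)/55) = 1.
  m_4 = 55*1 - 15 = 40, d_4 = (1820 - 40^2)/55 = 220/55 = 4, a_4 = floor((42 + 40)/4) = 20.
  m_5 = 4*20 - 40 = 40, d_5 = (1820 - 40^2)/4 = 220/4 = 55, a_5 = floor((42 + 40)/55) = 1.
  m_6 = 55*1 - 40 = 15, d_6 = (1820 - 15^2)/55 = 1595/55 = 29, a_6 = floor((42 + 15)/29) = 1.
  m_7 = 29*1 - 15 = 14, d_7 = (1820 - 14^2)/29 = 1624/29 = 56, a_7 = floor((42 + 14)/56) = 1.
  m_8 = 56*1 - 14 = 42, d_8 = (1820 - 42^2)/56 = 56/56 = 1, a_8 = floor((42 + 42)/1) = 84.
  m_9 = 1*84 - 42 = 42, d_9 = (1820 - 42^2)/1 = 56/1 = 56: (m_9, d_9) = (m_1, d_1) = (42, 56), so from here the quotients repeat a_1, ..., a_8; the period length is 8.
Hence the expansion of sqrt(1820) is a_0 = 42 followed by the repeating block 1, 1, 1, 20, 1, 1, 1, 84 (period 8).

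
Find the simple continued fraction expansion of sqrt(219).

[14; (1, 3, 1, 28)]

Write x_i = (sqrt(219) + m_i)/d_i with (m_0, d_0) = (0, 1). a_0 = floor(sqrt(219)) = 14, since 14^2 = 196 <= 219 < 225 = 15^2.
Iterate m_{i+1} = d_i*a_i - m_i, d_{i+1} = (219 - m_{i+1}^2)/d_i, a_{i+1} = floor((a_0 + m_{i+1})/d_{i+1}):
  m_1 = 1*14 - 0 = 14, d_1 = (219 - 14^2)/1 = 23/1 = 23, a_1 = floor((14 + 14)/23) = 1.
  m_2 = 23*1 - 14 = 9, d_2 = (219 - 9^2)/23 = 138/23 = 6, a_2 = floor((14 + 9)/6) = 3.
  m_3 = 6*3 - 9 = 9, d_3 = (219 - 9^2)/6 = 138/6 = 23, a_3 = floor((14 + 9)/23) = 1.
  m_4 = 23*1 - 9 = 14, d_4 = (219 - 14^2)/23 = 23/23 = 1, a_4 = floor((14 + 14)/1) = 28.
  m_5 = 1*28 - 14 = 14, d_5 = (219 - 14^2)/1 = 23/1 = 23: (m_5, d_5) = (m_1, d_1) = (14, 23), so from here the quotients repeat a_1, ..., a_4; the period length is 4.
Hence the expansion of sqrt(219) is a_0 = 14 followed by the repeating block 1, 3, 1, 28 (period 4).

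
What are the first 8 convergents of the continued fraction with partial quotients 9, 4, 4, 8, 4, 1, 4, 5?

9/1, 37/4, 157/17, 1293/140, 5329/577, 6622/717, 31817/3445, 165707/17942

Using the convergent recurrence p_i = a_i*p_{i-1} + p_{i-2}, q_i = a_i*q_{i-1} + q_{i-2} with p_{-2}=0, p_{-1}=1, q_{-2}=1, q_{-1}=0:
  i=0: a_0=9, p_0 = 9*1 + 0 = 9, q_0 = 9*0 + 1 = 1.
  i=1: a_1=4, p_1 = 4*9 + 1 = 37, q_1 = 4*1 + 0 = 4.
  i=2: a_2=4, p_2 = 4*37 + 9 = 157, q_2 = 4*4 + 1 = 17.
  i=3: a_3=8, p_3 = 8*157 + 37 = 1293, q_3 = 8*17 + 4 = 140.
  i=4: a_4=4, p_4 = 4*1293 + 157 = 5329, q_4 = 4*140 + 17 = 577.
  i=5: a_5=1, p_5 = 1*5329 + 1293 = 6622, q_5 = 1*577 + 140 = 717.
  i=6: a_6=4, p_6 = 4*6622 + 5329 = 31817, q_6 = 4*717 + 577 = 3445.
  i=7: a_7=5, p_7 = 5*31817 + 6622 = 165707, q_7 = 5*3445 + 717 = 17942.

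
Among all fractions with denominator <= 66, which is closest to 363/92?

Expand x = 363/92 as a continued fraction with the Euclidean algorithm:
  363 = 3*92 + 87, so a_0 = 3.
  92 = 1*87 + 5, so a_1 = 1.
  87 = 17*5 + 2, so a_2 = 17.
  5 = 2*2 + 1, so a_3 = 2.
  2 = 2*1 + 0, so a_4 = 2.
so x = [3; 1, 17, 2, 2].
Convergents (p_i = a_i*p_{i-1} + p_{i-2}, q_i = a_i*q_{i-1} + q_{i-2} with p_{-2}=0, p_{-1}=1, q_{-2}=1, q_{-1}=0), until the denominator exceeds 66:
  i=0: a_0=3, p_0 = 3*1 + 0 = 3, q_0 = 3*0 + 1 = 1.
  i=1: a_1=1, p_1 = 1*3 + 1 = 4, q_1 = 1*1 + 0 = 1.
  i=2: a_2=17, p_2 = 17*4 + 3 = 71, q_2 = 17*1 + 1 = 18.
  i=3: a_3=2, p_3 = 2*71 + 4 = 146, q_3 = 2*18 + 1 = 37.
  i=4: a_4=2, p_4 = 2*146 + 71 = 363, q_4 = 2*37 + 18 = 92.
q_4 = 92 > 66, so the last convergent with denominator <= 66 is p_3/q_3 = 146/37.
The closest fraction with denominator <= 66 is either p_3/q_3 or the intermediate fraction (k*p_3 + p_2)/(k*q_3 + q_2) with the largest k >= 1 whose denominator stays <= 66; these approach x as k grows, and every other convergent or intermediate fraction in range is farther away.
Largest k: floor((66 - q_2)/q_3) = floor((66 - 18)/37) = 1.
That gives (1*146 + 71)/(1*37 + 18) = 217/55.
Compare the errors: |x - 146/37| = |363*37 - 146*92|/(92*37) = 1/3404, and |x - 217/55| = |363*55 - 217*92|/(92*55) = 1/5060.
Cross-multiplying, 1*3404 = 3404 < 5060 = 1*5060, so 1/5060 is smaller: the intermediate fraction 217/55 is closer to x than 146/37.

217/55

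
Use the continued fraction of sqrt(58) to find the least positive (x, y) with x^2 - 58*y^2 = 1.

(x, y) = (19603, 2574)

First expand sqrt(58) as a continued fraction. With x_i = (sqrt(58) + m_i)/d_i and (m_0, d_0) = (0, 1): a_0 = floor(sqrt(58)) = 7, since 7^2 = 49 <= 58 < 64 = 8^2.
Iterate m_{i+1} = d_i*a_i - m_i, d_{i+1} = (58 - m_{i+1}^2)/d_i, a_{i+1} = floor((a_0 + m_{i+1})/d_{i+1}):
  m_1 = 1*7 - 0 = 7, d_1 = (58 - 7^2)/1 = 9/1 = 9, a_1 = floor((7 + 7)/9) = 1.
  m_2 = 9*1 - 7 = 2, d_2 = (58 - 2^2)/9 = 54/9 = 6, a_2 = floor((7 + 2)/6) = 1.
  m_3 = 6*1 - 2 = 4, d_3 = (58 - 4^2)/6 = 42/6 = 7, a_3 = floor((7 + 4)/7) = 1.
  m_4 = 7*1 - 4 = 3, d_4 = (58 - 3^2)/7 = 49/7 = 7, a_4 = floor((7 + 3)/7) = 1.
  m_5 = 7*1 - 3 = 4, d_5 = (58 - 4^2)/7 = 42/7 = 6, a_5 = floor((7 + 4)/6) = 1.
  m_6 = 6*1 - 4 = 2, d_6 = (58 - 2^2)/6 = 54/6 = 9, a_6 = floor((7 + 2)/9) = 1.
  m_7 = 9*1 - 2 = 7, d_7 = (58 - 7^2)/9 = 9/9 = 1, a_7 = floor((7 + 7)/1) = 14.
  m_8 = 1*14 - 7 = 7, d_8 = (58 - 7^2)/1 = 9/1 = 9: (m_8, d_8) = (m_1, d_1) = (7, 9), so from here the quotients repeat a_1, ..., a_7; the period length is 7.
So sqrt(58) = [7; (1, 1, 1, 1, 1, 1, 14)] with period length k = 7.
k is odd, so (p_{k-1}, q_{k-1}) only solves x^2 - 58y^2 = -1 and the fundamental solution of x^2 - 58y^2 = 1 is (p_{2k-1}, q_{2k-1}) = (p_13, q_13); compute convergents through index 13, running through the period twice.
Convergents (p_i = a_i*p_{i-1} + p_{i-2}, q_i = a_i*q_{i-1} + q_{i-2} with p_{-2}=0, p_{-1}=1, q_{-2}=1, q_{-1}=0):
  i=0: a_0=7, p_0 = 7*1 + 0 = 7, q_0 = 7*0 + 1 = 1.
  i=1: a_1=1, p_1 = 1*7 + 1 = 8, q_1 = 1*1 + 0 = 1.
  i=2: a_2=1, p_2 = 1*8 + 7 = 15, q_2 = 1*1 + 1 = 2.
  i=3: a_3=1, p_3 = 1*15 + 8 = 23, q_3 = 1*2 + 1 = 3.
  i=4: a_4=1, p_4 = 1*23 + 15 = 38, q_4 = 1*3 + 2 = 5.
  i=5: a_5=1, p_5 = 1*38 + 23 = 61, q_5 = 1*5 + 3 = 8.
  i=6: a_6=1, p_6 = 1*61 + 38 = 99, q_6 = 1*8 + 5 = 13.
  i=7: a_7=14, p_7 = 14*99 + 61 = 1447, q_7 = 14*13 + 8 = 190.
  i=8: a_8=1, p_8 = 1*1447 + 99 = 1546, q_8 = 1*190 + 13 = 203.
  i=9: a_9=1, p_9 = 1*1546 + 1447 = 2993, q_9 = 1*203 + 190 = 393.
  i=10: a_10=1, p_10 = 1*2993 + 1546 = 4539, q_10 = 1*393 + 203 = 596.
  i=11: a_11=1, p_11 = 1*4539 + 2993 = 7532, q_11 = 1*596 + 393 = 989.
  i=12: a_12=1, p_12 = 1*7532 + 4539 = 12071, q_12 = 1*989 + 596 = 1585.
  i=13: a_13=1, p_13 = 1*12071 + 7532 = 19603, q_13 = 1*1585 + 989 = 2574.
Indeed p_6^2 - 58*q_6^2 = 9801 - 9802 = -1, not +1.
Check: 19603^2 - 58*2574^2 = 384277609 - 384277608 = 1, so (x, y) = (19603, 2574) solves the equation, and by the theorem it is the least positive solution.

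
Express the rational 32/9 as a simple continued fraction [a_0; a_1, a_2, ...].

Run the Euclidean algorithm on 32 and 9; the successive quotients are the partial quotients a_0, a_1, ... (each step inverts the fractional part left over by the previous one):
  32 = 3*9 + 5, so a_0 = 3.
  9 = 1*5 + 4, so a_1 = 1.
  5 = 1*4 + 1, so a_2 = 1.
  4 = 4*1 + 0, so a_3 = 4.
The remainder reaches 0 after 4 divisions, so the expansion has 4 partial quotients, read off in order.

[3; 1, 1, 4]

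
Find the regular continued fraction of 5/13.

Run the Euclidean algorithm on 5 and 13; the successive quotients are the partial quotients a_0, a_1, ... (each step inverts the fractional part left over by the previous one):
  5 = 0*13 + 5, so a_0 = 0.
  13 = 2*5 + 3, so a_1 = 2.
  5 = 1*3 + 2, so a_2 = 1.
  3 = 1*2 + 1, so a_3 = 1.
  2 = 2*1 + 0, so a_4 = 2.
The remainder reaches 0 after 5 divisions, so the expansion has 5 partial quotients, read off in order.

[0; 2, 1, 1, 2]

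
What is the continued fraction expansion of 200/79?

Run the Euclidean algorithm on 200 and 79; the successive quotients are the partial quotients a_0, a_1, ... (each step inverts the fractional part left over by the previous one):
  200 = 2*79 + 42, so a_0 = 2.
  79 = 1*42 + 37, so a_1 = 1.
  42 = 1*37 + 5, so a_2 = 1.
  37 = 7*5 + 2, so a_3 = 7.
  5 = 2*2 + 1, so a_4 = 2.
  2 = 2*1 + 0, so a_5 = 2.
The remainder reaches 0 after 6 divisions, so the expansion has 6 partial quotients, read off in order.

[2; 1, 1, 7, 2, 2]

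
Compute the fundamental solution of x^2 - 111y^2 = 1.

(x, y) = (295, 28)

First expand sqrt(111) as a continued fraction. With x_i = (sqrt(111) + m_i)/d_i and (m_0, d_0) = (0, 1): a_0 = floor(sqrt(111)) = 10, since 10^2 = 100 <= 111 < 121 = 11^2.
Iterate m_{i+1} = d_i*a_i - m_i, d_{i+1} = (111 - m_{i+1}^2)/d_i, a_{i+1} = floor((a_0 + m_{i+1})/d_{i+1}):
  m_1 = 1*10 - 0 = 10, d_1 = (111 - 10^2)/1 = 11/1 = 11, a_1 = floor((10 + 10)/11) = 1.
  m_2 = 11*1 - 10 = 1, d_2 = (111 - 1^2)/11 = 110/11 = 10, a_2 = floor((10 + 1)/10) = 1.
  m_3 = 10*1 - 1 = 9, d_3 = (111 - 9^2)/10 = 30/10 = 3, a_3 = floor((10 + 9)/3) = 6.
  m_4 = 3*6 - 9 = 9, d_4 = (111 - 9^2)/3 = 30/3 = 10, a_4 = floor((10 + 9)/10) = 1.
  m_5 = 10*1 - 9 = 1, d_5 = (111 - 1^2)/10 = 110/10 = 11, a_5 = floor((10 + 1)/11) = 1.
  m_6 = 11*1 - 1 = 10, d_6 = (111 - 10^2)/11 = 11/11 = 1, a_6 = floor((10 + 10)/1) = 20.
  m_7 = 1*20 - 10 = 10, d_7 = (111 - 10^2)/1 = 11/1 = 11: (m_7, d_7) = (m_1, d_1) = (10, 11), so from here the quotients repeat a_1, ..., a_6; the period length is 6.
So sqrt(111) = [10; (1, 1, 6, 1, 1, 20)] with period length k = 6.
k is even, so the fundamental solution of x^2 - 111y^2 = 1 is (p_{k-1}, q_{k-1}) = (p_5, q_5); compute convergents through index 5.
Convergents (p_i = a_i*p_{i-1} + p_{i-2}, q_i = a_i*q_{i-1} + q_{i-2} with p_{-2}=0, p_{-1}=1, q_{-2}=1, q_{-1}=0):
  i=0: a_0=10, p_0 = 10*1 + 0 = 10, q_0 = 10*0 + 1 = 1.
  i=1: a_1=1, p_1 = 1*10 + 1 = 11, q_1 = 1*1 + 0 = 1.
  i=2: a_2=1, p_2 = 1*11 + 10 = 21, q_2 = 1*1 + 1 = 2.
  i=3: a_3=6, p_3 = 6*21 + 11 = 137, q_3 = 6*2 + 1 = 13.
  i=4: a_4=1, p_4 = 1*137 + 21 = 158, q_4 = 1*13 + 2 = 15.
  i=5: a_5=1, p_5 = 1*158 + 137 = 295, q_5 = 1*15 + 13 = 28.
Check: 295^2 - 111*28^2 = 87025 - 87024 = 1, so (x, y) = (295, 28) solves the equation, and by the theorem it is the least positive solution.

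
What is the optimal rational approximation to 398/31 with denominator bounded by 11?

Expand x = 398/31 as a continued fraction with the Euclidean algorithm:
  398 = 12*31 + 26, so a_0 = 12.
  31 = 1*26 + 5, so a_1 = 1.
  26 = 5*5 + 1, so a_2 = 5.
  5 = 5*1 + 0, so a_3 = 5.
so x = [12; 1, 5, 5].
Convergents (p_i = a_i*p_{i-1} + p_{i-2}, q_i = a_i*q_{i-1} + q_{i-2} with p_{-2}=0, p_{-1}=1, q_{-2}=1, q_{-1}=0), until the denominator exceeds 11:
  i=0: a_0=12, p_0 = 12*1 + 0 = 12, q_0 = 12*0 + 1 = 1.
  i=1: a_1=1, p_1 = 1*12 + 1 = 13, q_1 = 1*1 + 0 = 1.
  i=2: a_2=5, p_2 = 5*13 + 12 = 77, q_2 = 5*1 + 1 = 6.
  i=3: a_3=5, p_3 = 5*77 + 13 = 398, q_3 = 5*6 + 1 = 31.
q_3 = 31 > 11, so the last convergent with denominator <= 11 is p_2/q_2 = 77/6.
The closest fraction with denominator <= 11 is either p_2/q_2 or the intermediate fraction (k*p_2 + p_1)/(k*q_2 + q_1) with the largest k >= 1 whose denominator stays <= 11; these approach x as k grows, and every other convergent or intermediate fraction in range is farther away.
Largest k: floor((11 - q_1)/q_2) = floor((11 - 1)/6) = 1.
That gives (1*77 + 13)/(1*6 + 1) = 90/7.
Compare the errors: |x - 77/6| = |398*6 - 77*31|/(31*6) = 1/186, and |x - 90/7| = |398*7 - 90*31|/(31*7) = 4/217.
Cross-multiplying, 1*217 = 217 < 744 = 4*186, so 1/186 is smaller: the convergent 77/6 is closer to x than 90/7.

77/6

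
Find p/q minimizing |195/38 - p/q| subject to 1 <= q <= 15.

77/15

Expand x = 195/38 as a continued fraction with the Euclidean algorithm:
  195 = 5*38 + 5, so a_0 = 5.
  38 = 7*5 + 3, so a_1 = 7.
  5 = 1*3 + 2, so a_2 = 1.
  3 = 1*2 + 1, so a_3 = 1.
  2 = 2*1 + 0, so a_4 = 2.
so x = [5; 7, 1, 1, 2].
Convergents (p_i = a_i*p_{i-1} + p_{i-2}, q_i = a_i*q_{i-1} + q_{i-2} with p_{-2}=0, p_{-1}=1, q_{-2}=1, q_{-1}=0), until the denominator exceeds 15:
  i=0: a_0=5, p_0 = 5*1 + 0 = 5, q_0 = 5*0 + 1 = 1.
  i=1: a_1=7, p_1 = 7*5 + 1 = 36, q_1 = 7*1 + 0 = 7.
  i=2: a_2=1, p_2 = 1*36 + 5 = 41, q_2 = 1*7 + 1 = 8.
  i=3: a_3=1, p_3 = 1*41 + 36 = 77, q_3 = 1*8 + 7 = 15.
  i=4: a_4=2, p_4 = 2*77 + 41 = 195, q_4 = 2*15 + 8 = 38.
q_4 = 38 > 15, so the last convergent with denominator <= 15 is p_3/q_3 = 77/15.
The closest fraction with denominator <= 15 is either p_3/q_3 or the intermediate fraction (k*p_3 + p_2)/(k*q_3 + q_2) with the largest k >= 1 whose denominator stays <= 15; these approach x as k grows, and every other convergent or intermediate fraction in range is farther away.
Largest k: floor((15 - q_2)/q_3) = floor((15 - 8)/15) = 0.
Since k = 0, no intermediate fraction beyond p_3/q_3 has denominator <= 15, so the convergent 77/15 is the closest (its error is |195*15 - 77*38|/(38*15) = 1/570).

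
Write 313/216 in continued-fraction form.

Run the Euclidean algorithm on 313 and 216; the successive quotients are the partial quotients a_0, a_1, ... (each step inverts the fractional part left over by the previous one):
  313 = 1*216 + 97, so a_0 = 1.
  216 = 2*97 + 22, so a_1 = 2.
  97 = 4*22 + 9, so a_2 = 4.
  22 = 2*9 + 4, so a_3 = 2.
  9 = 2*4 + 1, so a_4 = 2.
  4 = 4*1 + 0, so a_5 = 4.
The remainder reaches 0 after 6 divisions, so the expansion has 6 partial quotients, read off in order.

[1; 2, 4, 2, 2, 4]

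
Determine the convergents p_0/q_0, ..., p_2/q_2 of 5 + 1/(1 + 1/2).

Using the convergent recurrence p_i = a_i*p_{i-1} + p_{i-2}, q_i = a_i*q_{i-1} + q_{i-2} with p_{-2}=0, p_{-1}=1, q_{-2}=1, q_{-1}=0:
  i=0: a_0=5, p_0 = 5*1 + 0 = 5, q_0 = 5*0 + 1 = 1.
  i=1: a_1=1, p_1 = 1*5 + 1 = 6, q_1 = 1*1 + 0 = 1.
  i=2: a_2=2, p_2 = 2*6 + 5 = 17, q_2 = 2*1 + 1 = 3.

5/1, 6/1, 17/3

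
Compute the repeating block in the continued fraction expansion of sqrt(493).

[22; (4, 1, 10, 3, 3, 10, 1, 4, 44)]

Write x_i = (sqrt(493) + m_i)/d_i with (m_0, d_0) = (0, 1). a_0 = floor(sqrt(493)) = 22, since 22^2 = 484 <= 493 < 529 = 23^2.
Iterate m_{i+1} = d_i*a_i - m_i, d_{i+1} = (493 - m_{i+1}^2)/d_i, a_{i+1} = floor((a_0 + m_{i+1})/d_{i+1}):
  m_1 = 1*22 - 0 = 22, d_1 = (493 - 22^2)/1 = 9/1 = 9, a_1 = floor((22 + 22)/9) = 4.
  m_2 = 9*4 - 22 = 14, d_2 = (493 - 14^2)/9 = 297/9 = 33, a_2 = floor((22 + 14)/33) = 1.
  m_3 = 33*1 - 14 = 19, d_3 = (493 - 19^2)/33 = 132/33 = 4, a_3 = floor((22 + 19)/4) = 10.
  m_4 = 4*10 - 19 = 21, d_4 = (493 - 21^2)/4 = 52/4 = 13, a_4 = floor((22 + 21)/13) = 3.
  m_5 = 13*3 - 21 = 18, d_5 = (493 - 18^2)/13 = 169/13 = 13, a_5 = floor((22 + 18)/13) = 3.
  m_6 = 13*3 - 18 = 21, d_6 = (493 - 21^2)/13 = 52/13 = 4, a_6 = floor((22 + 21)/4) = 10.
  m_7 = 4*10 - 21 = 19, d_7 = (493 - 19^2)/4 = 132/4 = 33, a_7 = floor((22 + 19)/33) = 1.
  m_8 = 33*1 - 19 = 14, d_8 = (493 - 14^2)/33 = 297/33 = 9, a_8 = floor((22 + 14)/9) = 4.
  m_9 = 9*4 - 14 = 22, d_9 = (493 - 22^2)/9 = 9/9 = 1, a_9 = floor((22 + 22)/1) = 44.
  m_10 = 1*44 - 22 = 22, d_10 = (493 - 22^2)/1 = 9/1 = 9: (m_10, d_10) = (m_1, d_1) = (22, 9), so from here the quotients repeat a_1, ..., a_9; the period length is 9.
Hence the expansion of sqrt(493) is a_0 = 22 followed by the repeating block 4, 1, 10, 3, 3, 10, 1, 4, 44 (period 9).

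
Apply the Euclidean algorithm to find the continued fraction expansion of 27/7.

[3; 1, 6]

Run the Euclidean algorithm on 27 and 7; the successive quotients are the partial quotients a_0, a_1, ... (each step inverts the fractional part left over by the previous one):
  27 = 3*7 + 6, so a_0 = 3.
  7 = 1*6 + 1, so a_1 = 1.
  6 = 6*1 + 0, so a_2 = 6.
The remainder reaches 0 after 3 divisions, so the expansion has 3 partial quotients, read off in order.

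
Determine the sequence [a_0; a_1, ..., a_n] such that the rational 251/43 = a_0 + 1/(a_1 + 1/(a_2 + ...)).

Run the Euclidean algorithm on 251 and 43; the successive quotients are the partial quotients a_0, a_1, ... (each step inverts the fractional part left over by the previous one):
  251 = 5*43 + 36, so a_0 = 5.
  43 = 1*36 + 7, so a_1 = 1.
  36 = 5*7 + 1, so a_2 = 5.
  7 = 7*1 + 0, so a_3 = 7.
The remainder reaches 0 after 4 divisions, so the expansion has 4 partial quotients, read off in order.

[5; 1, 5, 7]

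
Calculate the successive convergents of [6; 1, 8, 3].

Using the convergent recurrence p_i = a_i*p_{i-1} + p_{i-2}, q_i = a_i*q_{i-1} + q_{i-2} with p_{-2}=0, p_{-1}=1, q_{-2}=1, q_{-1}=0:
  i=0: a_0=6, p_0 = 6*1 + 0 = 6, q_0 = 6*0 + 1 = 1.
  i=1: a_1=1, p_1 = 1*6 + 1 = 7, q_1 = 1*1 + 0 = 1.
  i=2: a_2=8, p_2 = 8*7 + 6 = 62, q_2 = 8*1 + 1 = 9.
  i=3: a_3=3, p_3 = 3*62 + 7 = 193, q_3 = 3*9 + 1 = 28.

6/1, 7/1, 62/9, 193/28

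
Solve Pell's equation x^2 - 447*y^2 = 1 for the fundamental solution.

(x, y) = (148, 7)

First expand sqrt(447) as a continued fraction. With x_i = (sqrt(447) + m_i)/d_i and (m_0, d_0) = (0, 1): a_0 = floor(sqrt(447)) = 21, since 21^2 = 441 <= 447 < 484 = 22^2.
Iterate m_{i+1} = d_i*a_i - m_i, d_{i+1} = (447 - m_{i+1}^2)/d_i, a_{i+1} = floor((a_0 + m_{i+1})/d_{i+1}):
  m_1 = 1*21 - 0 = 21, d_1 = (447 - 21^2)/1 = 6/1 = 6, a_1 = floor((21 + 21)/6) = 7.
  m_2 = 6*7 - 21 = 21, d_2 = (447 - 21^2)/6 = 6/6 = 1, a_2 = floor((21 + 21)/1) = 42.
  m_3 = 1*42 - 21 = 21, d_3 = (447 - 21^2)/1 = 6/1 = 6: (m_3, d_3) = (m_1, d_1) = (21, 6), so from here the quotients repeat a_1, a_2; the period length is 2.
So sqrt(447) = [21; (7, 42)] with period length k = 2.
k is even, so the fundamental solution of x^2 - 447y^2 = 1 is (p_{k-1}, q_{k-1}) = (p_1, q_1); compute convergents through index 1.
Convergents (p_i = a_i*p_{i-1} + p_{i-2}, q_i = a_i*q_{i-1} + q_{i-2} with p_{-2}=0, p_{-1}=1, q_{-2}=1, q_{-1}=0):
  i=0: a_0=21, p_0 = 21*1 + 0 = 21, q_0 = 21*0 + 1 = 1.
  i=1: a_1=7, p_1 = 7*21 + 1 = 148, q_1 = 7*1 + 0 = 7.
Check: 148^2 - 447*7^2 = 21904 - 21903 = 1, so (x, y) = (148, 7) solves the equation, and by the theorem it is the least positive solution.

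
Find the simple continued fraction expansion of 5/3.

[1; 1, 2]

Run the Euclidean algorithm on 5 and 3; the successive quotients are the partial quotients a_0, a_1, ... (each step inverts the fractional part left over by the previous one):
  5 = 1*3 + 2, so a_0 = 1.
  3 = 1*2 + 1, so a_1 = 1.
  2 = 2*1 + 0, so a_2 = 2.
The remainder reaches 0 after 3 divisions, so the expansion has 3 partial quotients, read off in order.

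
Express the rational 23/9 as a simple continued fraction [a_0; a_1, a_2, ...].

Run the Euclidean algorithm on 23 and 9; the successive quotients are the partial quotients a_0, a_1, ... (each step inverts the fractional part left over by the previous one):
  23 = 2*9 + 5, so a_0 = 2.
  9 = 1*5 + 4, so a_1 = 1.
  5 = 1*4 + 1, so a_2 = 1.
  4 = 4*1 + 0, so a_3 = 4.
The remainder reaches 0 after 4 divisions, so the expansion has 4 partial quotients, read off in order.

[2; 1, 1, 4]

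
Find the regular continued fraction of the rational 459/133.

[3; 2, 4, 1, 1, 1, 1, 2]

Run the Euclidean algorithm on 459 and 133; the successive quotients are the partial quotients a_0, a_1, ... (each step inverts the fractional part left over by the previous one):
  459 = 3*133 + 60, so a_0 = 3.
  133 = 2*60 + 13, so a_1 = 2.
  60 = 4*13 + 8, so a_2 = 4.
  13 = 1*8 + 5, so a_3 = 1.
  8 = 1*5 + 3, so a_4 = 1.
  5 = 1*3 + 2, so a_5 = 1.
  3 = 1*2 + 1, so a_6 = 1.
  2 = 2*1 + 0, so a_7 = 2.
The remainder reaches 0 after 8 divisions, so the expansion has 8 partial quotients, read off in order.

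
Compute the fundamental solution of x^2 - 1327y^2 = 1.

First expand sqrt(1327) as a continued fraction. With x_i = (sqrt(1327) + m_i)/d_i and (m_0, d_0) = (0, 1): a_0 = floor(sqrt(1327)) = 36, since 36^2 = 1296 <= 1327 < 1369 = 37^2.
Iterate m_{i+1} = d_i*a_i - m_i, d_{i+1} = (1327 - m_{i+1}^2)/d_i, a_{i+1} = floor((a_0 + m_{i+1})/d_{i+1}):
  m_1 = 1*36 - 0 = 36, d_1 = (1327 - 36^2)/1 = 31/1 = 31, a_1 = floor((36 + 36)/31) = 2.
  m_2 = 31*2 - 36 = 26, d_2 = (1327 - 26^2)/31 = 651/31 = 21, a_2 = floor((36 + 26)/21) = 2.
  m_3 = 21*2 - 26 = 16, d_3 = (1327 - 16^2)/21 = 1071/21 = 51, a_3 = floor((36 + 16)/51) = 1.
  m_4 = 51*1 - 16 = 35, d_4 = (1327 - 35^2)/51 = 102/51 = 2, a_4 = floor((36 + 35)/2) = 35.
  m_5 = 2*35 - 35 = 35, d_5 = (1327 - 35^2)/2 = 102/2 = 51, a_5 = floor((36 + 35)/51) = 1.
  m_6 = 51*1 - 35 = 16, d_6 = (1327 - 16^2)/51 = 1071/51 = 21, a_6 = floor((36 + 16)/21) = 2.
  m_7 = 21*2 - 16 = 26, d_7 = (1327 - 26^2)/21 = 651/21 = 31, a_7 = floor((36 + 26)/31) = 2.
  m_8 = 31*2 - 26 = 36, d_8 = (1327 - 36^2)/31 = 31/31 = 1, a_8 = floor((36 + 36)/1) = 72.
  m_9 = 1*72 - 36 = 36, d_9 = (1327 - 36^2)/1 = 31/1 = 31: (m_9, d_9) = (m_1, d_1) = (36, 31), so from here the quotients repeat a_1, ..., a_8; the period length is 8.
So sqrt(1327) = [36; (2, 2, 1, 35, 1, 2, 2, 72)] with period length k = 8.
k is even, so the fundamental solution of x^2 - 1327y^2 = 1 is (p_{k-1}, q_{k-1}) = (p_7, q_7); compute convergents through index 7.
Convergents (p_i = a_i*p_{i-1} + p_{i-2}, q_i = a_i*q_{i-1} + q_{i-2} with p_{-2}=0, p_{-1}=1, q_{-2}=1, q_{-1}=0):
  i=0: a_0=36, p_0 = 36*1 + 0 = 36, q_0 = 36*0 + 1 = 1.
  i=1: a_1=2, p_1 = 2*36 + 1 = 73, q_1 = 2*1 + 0 = 2.
  i=2: a_2=2, p_2 = 2*73 + 36 = 182, q_2 = 2*2 + 1 = 5.
  i=3: a_3=1, p_3 = 1*182 + 73 = 255, q_3 = 1*5 + 2 = 7.
  i=4: a_4=35, p_4 = 35*255 + 182 = 9107, q_4 = 35*7 + 5 = 250.
  i=5: a_5=1, p_5 = 1*9107 + 255 = 9362, q_5 = 1*250 + 7 = 257.
  i=6: a_6=2, p_6 = 2*9362 + 9107 = 27831, q_6 = 2*257 + 250 = 764.
  i=7: a_7=2, p_7 = 2*27831 + 9362 = 65024, q_7 = 2*764 + 257 = 1785.
Check: 65024^2 - 1327*1785^2 = 4228120576 - 4228120575 = 1, so (x, y) = (65024, 1785) solves the equation, and by the theorem it is the least positive solution.

(x, y) = (65024, 1785)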